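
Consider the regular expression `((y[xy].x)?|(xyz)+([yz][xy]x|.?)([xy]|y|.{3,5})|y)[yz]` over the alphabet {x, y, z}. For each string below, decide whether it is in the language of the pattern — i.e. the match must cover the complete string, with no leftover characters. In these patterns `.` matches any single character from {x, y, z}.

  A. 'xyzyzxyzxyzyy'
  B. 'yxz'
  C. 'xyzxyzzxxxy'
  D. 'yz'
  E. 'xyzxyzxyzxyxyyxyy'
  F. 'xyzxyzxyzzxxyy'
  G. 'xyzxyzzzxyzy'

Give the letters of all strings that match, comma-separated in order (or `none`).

A → no match
B → no match
C → match
D → match
E → no match
F → match
G → match

C, D, F, G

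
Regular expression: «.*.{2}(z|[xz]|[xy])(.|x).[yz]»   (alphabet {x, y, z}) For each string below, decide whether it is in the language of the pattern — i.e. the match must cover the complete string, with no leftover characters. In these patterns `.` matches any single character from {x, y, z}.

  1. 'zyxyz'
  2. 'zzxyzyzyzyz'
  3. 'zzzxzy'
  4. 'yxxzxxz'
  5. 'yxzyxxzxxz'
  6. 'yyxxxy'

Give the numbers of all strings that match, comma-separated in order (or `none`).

1 → no match
2 → match
3 → match
4 → match
5 → match
6 → match

2, 3, 4, 5, 6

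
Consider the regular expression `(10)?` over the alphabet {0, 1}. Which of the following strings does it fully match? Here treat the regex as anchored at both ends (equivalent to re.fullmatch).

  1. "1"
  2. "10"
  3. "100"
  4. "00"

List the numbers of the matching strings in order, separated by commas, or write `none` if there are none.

1 → no match
2 → match
3 → no match
4 → no match

2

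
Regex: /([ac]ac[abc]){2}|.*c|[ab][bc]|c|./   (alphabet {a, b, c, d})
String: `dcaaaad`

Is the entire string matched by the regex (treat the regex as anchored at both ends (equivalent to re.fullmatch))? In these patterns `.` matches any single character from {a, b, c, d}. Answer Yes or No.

No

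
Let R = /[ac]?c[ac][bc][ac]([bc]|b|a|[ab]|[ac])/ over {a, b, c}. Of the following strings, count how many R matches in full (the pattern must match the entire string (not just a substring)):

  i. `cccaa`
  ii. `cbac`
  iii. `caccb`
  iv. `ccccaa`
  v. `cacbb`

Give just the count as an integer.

3

i → match
ii → no match
iii → match
iv → match
v → no match
Total matched: 3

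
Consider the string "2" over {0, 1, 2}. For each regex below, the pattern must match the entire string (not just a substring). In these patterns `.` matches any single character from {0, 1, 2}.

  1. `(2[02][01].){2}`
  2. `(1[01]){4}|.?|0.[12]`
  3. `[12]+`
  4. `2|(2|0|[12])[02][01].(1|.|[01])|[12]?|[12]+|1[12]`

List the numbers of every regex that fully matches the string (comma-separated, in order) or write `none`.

1 → no match
2 → match
3 → match
4 → match

2, 3, 4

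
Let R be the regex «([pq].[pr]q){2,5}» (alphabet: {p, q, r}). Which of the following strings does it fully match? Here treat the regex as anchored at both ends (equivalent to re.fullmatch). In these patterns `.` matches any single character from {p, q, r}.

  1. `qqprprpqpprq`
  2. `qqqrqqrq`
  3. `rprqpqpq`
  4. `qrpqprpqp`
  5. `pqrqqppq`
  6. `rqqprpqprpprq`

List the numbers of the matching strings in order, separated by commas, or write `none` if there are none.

5

1 → no match
2 → no match
3 → no match
4 → no match — must end with `q`
5 → match
6 → no match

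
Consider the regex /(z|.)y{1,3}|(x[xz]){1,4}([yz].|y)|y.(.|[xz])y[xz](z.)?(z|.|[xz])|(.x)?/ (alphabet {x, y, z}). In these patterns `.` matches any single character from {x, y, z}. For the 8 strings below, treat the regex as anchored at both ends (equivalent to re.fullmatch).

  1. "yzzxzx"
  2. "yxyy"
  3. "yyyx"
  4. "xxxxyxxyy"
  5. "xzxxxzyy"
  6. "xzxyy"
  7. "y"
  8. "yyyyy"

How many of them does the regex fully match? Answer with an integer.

1

1 → no match
2 → no match
3 → no match
4 → no match
5 → match
6 → no match
7 → no match
8 → no match
Total matched: 1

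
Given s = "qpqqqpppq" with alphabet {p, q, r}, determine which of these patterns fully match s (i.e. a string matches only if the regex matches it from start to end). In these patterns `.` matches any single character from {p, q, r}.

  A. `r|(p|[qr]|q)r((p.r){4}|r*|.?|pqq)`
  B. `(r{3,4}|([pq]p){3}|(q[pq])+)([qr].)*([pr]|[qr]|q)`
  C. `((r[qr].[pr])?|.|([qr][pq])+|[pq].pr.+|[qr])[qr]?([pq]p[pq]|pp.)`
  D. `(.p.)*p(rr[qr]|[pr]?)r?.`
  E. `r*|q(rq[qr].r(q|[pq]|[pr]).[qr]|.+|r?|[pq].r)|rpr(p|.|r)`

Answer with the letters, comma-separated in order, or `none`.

A → no match
B → no match
C → match
D → no match
E → match

C, E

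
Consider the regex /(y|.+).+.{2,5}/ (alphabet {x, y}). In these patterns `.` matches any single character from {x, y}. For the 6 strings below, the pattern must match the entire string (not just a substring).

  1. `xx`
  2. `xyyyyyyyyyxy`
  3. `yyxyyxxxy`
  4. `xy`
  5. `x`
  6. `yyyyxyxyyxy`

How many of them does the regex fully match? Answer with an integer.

3

1. `xx` → no match
2. `xyyyyyyyyyxy` → match
3. `yyxyyxxxy` → match
4. `xy` → no match
5. `x` → no match
6. `yyyyxyxyyxy` → match
Total matched: 3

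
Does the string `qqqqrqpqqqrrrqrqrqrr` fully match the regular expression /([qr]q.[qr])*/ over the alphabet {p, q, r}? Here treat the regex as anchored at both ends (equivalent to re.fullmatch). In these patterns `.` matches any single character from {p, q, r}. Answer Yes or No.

Yes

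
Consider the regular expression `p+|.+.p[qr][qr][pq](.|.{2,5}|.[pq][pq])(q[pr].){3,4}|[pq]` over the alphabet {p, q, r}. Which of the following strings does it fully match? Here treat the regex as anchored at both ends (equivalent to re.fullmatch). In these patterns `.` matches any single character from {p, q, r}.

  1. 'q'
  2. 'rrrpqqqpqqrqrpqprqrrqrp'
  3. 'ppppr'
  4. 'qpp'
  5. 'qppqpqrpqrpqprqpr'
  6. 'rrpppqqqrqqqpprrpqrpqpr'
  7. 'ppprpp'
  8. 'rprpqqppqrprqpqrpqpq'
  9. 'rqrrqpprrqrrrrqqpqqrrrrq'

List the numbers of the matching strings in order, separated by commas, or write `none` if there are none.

1, 2

1. 'q' → match
2 → match
3. 'ppppr' → no match
4. 'qpp' → no match
5 → no match
6 → no match
7. 'ppprpp' → no match
8 → no match
9 → no match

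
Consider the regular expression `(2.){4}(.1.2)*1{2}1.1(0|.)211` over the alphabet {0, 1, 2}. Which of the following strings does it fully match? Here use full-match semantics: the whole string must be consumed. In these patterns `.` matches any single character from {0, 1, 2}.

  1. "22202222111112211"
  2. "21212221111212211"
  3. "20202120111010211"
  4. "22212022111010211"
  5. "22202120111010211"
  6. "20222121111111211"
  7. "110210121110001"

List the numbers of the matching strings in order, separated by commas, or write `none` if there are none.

1 → match
2 → match
3 → match
4 → match
5 → match
6 → match
7 → no match — must start with "2"

1, 2, 3, 4, 5, 6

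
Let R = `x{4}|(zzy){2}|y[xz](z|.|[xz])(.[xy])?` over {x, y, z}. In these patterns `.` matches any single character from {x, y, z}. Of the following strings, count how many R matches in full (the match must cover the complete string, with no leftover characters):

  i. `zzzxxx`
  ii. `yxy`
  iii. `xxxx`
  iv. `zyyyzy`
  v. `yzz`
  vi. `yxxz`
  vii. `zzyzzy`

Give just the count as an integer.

4

i → no match
ii → match
iii → match
iv → no match
v → match
vi → no match
vii → match
Total matched: 4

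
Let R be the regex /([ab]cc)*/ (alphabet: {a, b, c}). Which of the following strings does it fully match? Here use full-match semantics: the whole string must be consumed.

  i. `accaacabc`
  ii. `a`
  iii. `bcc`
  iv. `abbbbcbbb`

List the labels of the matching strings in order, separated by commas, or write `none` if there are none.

i → no match
ii → no match
iii → match
iv → no match

iii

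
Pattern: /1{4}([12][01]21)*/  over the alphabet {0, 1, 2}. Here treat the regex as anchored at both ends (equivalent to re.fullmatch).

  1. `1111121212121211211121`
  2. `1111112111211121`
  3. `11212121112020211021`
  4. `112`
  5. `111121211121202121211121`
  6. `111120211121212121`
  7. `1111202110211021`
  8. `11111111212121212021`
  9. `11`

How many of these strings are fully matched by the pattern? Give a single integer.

1 → no match
2 → match
3 → no match
4. `112` → no match
5 → match
6 → no match
7 → match
8 → no match
9. `11` → no match
Total matched: 3

3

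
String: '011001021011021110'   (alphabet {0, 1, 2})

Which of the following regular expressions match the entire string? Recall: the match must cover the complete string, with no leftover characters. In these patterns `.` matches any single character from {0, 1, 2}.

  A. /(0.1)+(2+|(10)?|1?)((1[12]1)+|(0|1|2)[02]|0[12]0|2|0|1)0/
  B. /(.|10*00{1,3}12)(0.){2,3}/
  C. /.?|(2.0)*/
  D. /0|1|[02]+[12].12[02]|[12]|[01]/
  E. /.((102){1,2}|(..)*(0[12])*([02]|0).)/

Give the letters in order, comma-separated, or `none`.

A → match
B → no match
C → no match
D → no match
E → no match

A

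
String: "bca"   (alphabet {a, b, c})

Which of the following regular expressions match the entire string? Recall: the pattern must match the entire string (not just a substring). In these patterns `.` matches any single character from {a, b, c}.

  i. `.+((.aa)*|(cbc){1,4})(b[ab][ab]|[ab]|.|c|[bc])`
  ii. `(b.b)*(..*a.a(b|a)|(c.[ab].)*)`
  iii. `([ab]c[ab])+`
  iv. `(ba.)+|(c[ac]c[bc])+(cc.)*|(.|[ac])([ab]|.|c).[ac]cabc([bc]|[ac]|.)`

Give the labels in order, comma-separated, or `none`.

i, iii

i → match
ii → no match
iii → match
iv → no match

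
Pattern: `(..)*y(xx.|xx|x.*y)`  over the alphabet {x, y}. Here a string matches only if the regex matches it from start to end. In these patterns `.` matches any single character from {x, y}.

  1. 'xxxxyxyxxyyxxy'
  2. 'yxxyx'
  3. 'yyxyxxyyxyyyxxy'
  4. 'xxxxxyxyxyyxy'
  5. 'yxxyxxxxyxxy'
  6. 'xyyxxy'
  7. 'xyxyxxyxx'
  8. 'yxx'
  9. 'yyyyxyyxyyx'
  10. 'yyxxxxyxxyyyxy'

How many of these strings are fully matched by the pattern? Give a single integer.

1 → match
2 → no match
3 → no match
4 → match
5 → match
6 → match
7 → match
8 → match
9 → no match
10 → match
Total matched: 7

7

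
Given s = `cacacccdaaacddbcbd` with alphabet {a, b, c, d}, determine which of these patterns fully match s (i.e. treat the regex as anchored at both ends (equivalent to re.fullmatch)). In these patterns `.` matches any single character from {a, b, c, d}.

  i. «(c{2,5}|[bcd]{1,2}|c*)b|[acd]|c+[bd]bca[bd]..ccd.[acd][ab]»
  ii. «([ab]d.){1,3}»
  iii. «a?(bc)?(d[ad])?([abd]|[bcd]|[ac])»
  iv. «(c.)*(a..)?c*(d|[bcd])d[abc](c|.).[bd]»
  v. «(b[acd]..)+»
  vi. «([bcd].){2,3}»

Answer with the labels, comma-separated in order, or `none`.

i → no match
ii → no match
iii → no match
iv → match
v → no match — must start with `b`
vi → no match

iv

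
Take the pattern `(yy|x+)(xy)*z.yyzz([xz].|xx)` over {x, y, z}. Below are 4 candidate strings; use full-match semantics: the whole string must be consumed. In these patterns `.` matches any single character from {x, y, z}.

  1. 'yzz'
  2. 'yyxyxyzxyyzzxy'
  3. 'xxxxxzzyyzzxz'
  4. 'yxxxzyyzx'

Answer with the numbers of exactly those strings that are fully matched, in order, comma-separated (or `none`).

2, 3

1 → no match
2 → match
3 → match
4 → no match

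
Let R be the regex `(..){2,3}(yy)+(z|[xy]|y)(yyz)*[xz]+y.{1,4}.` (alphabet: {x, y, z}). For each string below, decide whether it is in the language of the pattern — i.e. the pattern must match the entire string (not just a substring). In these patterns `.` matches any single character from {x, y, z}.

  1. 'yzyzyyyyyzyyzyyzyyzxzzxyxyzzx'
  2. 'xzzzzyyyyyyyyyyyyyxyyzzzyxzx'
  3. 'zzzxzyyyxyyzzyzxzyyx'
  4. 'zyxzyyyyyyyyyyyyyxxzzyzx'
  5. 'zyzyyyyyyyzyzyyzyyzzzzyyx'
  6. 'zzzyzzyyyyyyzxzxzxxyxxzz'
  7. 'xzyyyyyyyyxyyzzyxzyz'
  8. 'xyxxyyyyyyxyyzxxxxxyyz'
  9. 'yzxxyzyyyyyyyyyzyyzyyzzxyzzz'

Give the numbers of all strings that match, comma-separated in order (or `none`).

1, 2, 4, 6, 7, 8, 9

1 → match
2 → match
3 → no match
4 → match
5 → no match
6 → match
7 → match
8 → match
9 → match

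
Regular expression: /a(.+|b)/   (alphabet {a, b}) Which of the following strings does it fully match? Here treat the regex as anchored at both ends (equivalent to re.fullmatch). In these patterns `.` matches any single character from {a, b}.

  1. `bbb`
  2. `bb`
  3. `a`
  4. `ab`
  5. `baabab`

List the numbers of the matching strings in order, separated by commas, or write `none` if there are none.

4

1 → no match — must start with `a`
2 → no match — must start with `a`
3 → no match
4 → match
5 → no match — must start with `a`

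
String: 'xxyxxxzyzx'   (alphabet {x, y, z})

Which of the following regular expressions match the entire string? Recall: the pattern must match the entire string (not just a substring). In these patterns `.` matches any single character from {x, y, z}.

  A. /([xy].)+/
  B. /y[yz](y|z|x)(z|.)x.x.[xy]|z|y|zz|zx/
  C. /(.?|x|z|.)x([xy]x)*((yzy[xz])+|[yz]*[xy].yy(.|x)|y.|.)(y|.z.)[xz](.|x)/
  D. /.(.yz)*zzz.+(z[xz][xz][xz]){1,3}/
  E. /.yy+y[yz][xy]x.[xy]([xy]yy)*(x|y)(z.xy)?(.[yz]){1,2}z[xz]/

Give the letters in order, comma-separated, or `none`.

C

A → no match
B → no match
C → match
D → no match
E → no match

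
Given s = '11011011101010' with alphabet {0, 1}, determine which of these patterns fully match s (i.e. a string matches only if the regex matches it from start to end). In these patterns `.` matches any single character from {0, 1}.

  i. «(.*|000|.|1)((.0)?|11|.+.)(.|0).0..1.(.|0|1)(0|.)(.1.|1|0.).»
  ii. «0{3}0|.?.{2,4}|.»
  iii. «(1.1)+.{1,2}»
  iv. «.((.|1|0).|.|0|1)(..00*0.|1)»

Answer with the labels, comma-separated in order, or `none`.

i

i → match
ii → no match
iii → no match
iv → no match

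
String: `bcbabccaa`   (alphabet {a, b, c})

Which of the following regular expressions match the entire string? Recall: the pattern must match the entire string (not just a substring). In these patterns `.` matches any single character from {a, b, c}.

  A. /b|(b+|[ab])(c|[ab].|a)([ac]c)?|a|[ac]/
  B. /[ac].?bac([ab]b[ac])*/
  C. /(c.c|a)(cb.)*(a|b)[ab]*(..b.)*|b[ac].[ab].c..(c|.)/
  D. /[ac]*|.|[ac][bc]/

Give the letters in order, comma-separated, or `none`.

C

A → no match
B → no match
C → match
D → no match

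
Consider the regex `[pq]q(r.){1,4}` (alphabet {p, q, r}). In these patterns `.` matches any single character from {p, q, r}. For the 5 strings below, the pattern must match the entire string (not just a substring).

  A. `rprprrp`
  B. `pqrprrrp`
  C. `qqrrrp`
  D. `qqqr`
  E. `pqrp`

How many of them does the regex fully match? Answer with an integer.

A → no match
B → match
C → match
D → no match
E → match
Total matched: 3

3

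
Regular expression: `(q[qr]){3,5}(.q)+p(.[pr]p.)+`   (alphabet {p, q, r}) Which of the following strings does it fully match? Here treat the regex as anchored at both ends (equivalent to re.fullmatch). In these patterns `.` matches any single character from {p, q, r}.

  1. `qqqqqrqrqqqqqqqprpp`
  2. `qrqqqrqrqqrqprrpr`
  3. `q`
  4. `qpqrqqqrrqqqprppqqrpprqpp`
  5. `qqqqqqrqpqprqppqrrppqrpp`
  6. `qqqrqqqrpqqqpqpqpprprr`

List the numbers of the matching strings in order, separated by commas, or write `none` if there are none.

2

1 → no match
2 → match
3 → no match
4 → no match
5 → no match
6 → no match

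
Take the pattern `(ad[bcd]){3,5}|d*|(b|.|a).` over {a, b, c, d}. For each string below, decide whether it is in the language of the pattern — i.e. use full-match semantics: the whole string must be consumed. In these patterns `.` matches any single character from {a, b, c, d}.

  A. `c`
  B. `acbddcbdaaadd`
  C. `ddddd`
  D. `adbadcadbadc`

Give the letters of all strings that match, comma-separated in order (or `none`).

C, D

A. `c` → no match
B → no match
C. `ddddd` → match
D. `adbadcadbadc` → match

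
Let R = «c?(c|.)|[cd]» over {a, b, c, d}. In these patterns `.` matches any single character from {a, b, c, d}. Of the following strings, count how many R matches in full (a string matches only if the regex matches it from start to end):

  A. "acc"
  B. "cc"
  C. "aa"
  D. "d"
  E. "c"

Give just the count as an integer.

A. "acc" → no match
B. "cc" → match
C. "aa" → no match
D. "d" → match
E. "c" → match
Total matched: 3

3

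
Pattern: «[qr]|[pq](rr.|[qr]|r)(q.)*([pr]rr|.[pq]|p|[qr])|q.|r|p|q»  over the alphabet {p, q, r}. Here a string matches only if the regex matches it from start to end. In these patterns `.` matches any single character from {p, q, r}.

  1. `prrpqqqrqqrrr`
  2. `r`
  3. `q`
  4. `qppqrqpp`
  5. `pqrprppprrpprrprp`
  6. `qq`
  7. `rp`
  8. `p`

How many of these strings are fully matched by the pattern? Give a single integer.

5

1 → match
2 → match
3 → match
4 → no match
5 → no match
6 → match
7 → no match
8 → match
Total matched: 5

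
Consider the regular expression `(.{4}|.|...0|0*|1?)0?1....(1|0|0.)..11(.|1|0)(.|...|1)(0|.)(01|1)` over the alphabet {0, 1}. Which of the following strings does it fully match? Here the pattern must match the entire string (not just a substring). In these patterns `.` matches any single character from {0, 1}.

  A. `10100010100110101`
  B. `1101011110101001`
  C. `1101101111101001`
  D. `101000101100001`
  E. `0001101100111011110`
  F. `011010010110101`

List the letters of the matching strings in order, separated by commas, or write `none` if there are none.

A, C, D, F

A → match
B → no match
C → match
D → match
E → no match
F → match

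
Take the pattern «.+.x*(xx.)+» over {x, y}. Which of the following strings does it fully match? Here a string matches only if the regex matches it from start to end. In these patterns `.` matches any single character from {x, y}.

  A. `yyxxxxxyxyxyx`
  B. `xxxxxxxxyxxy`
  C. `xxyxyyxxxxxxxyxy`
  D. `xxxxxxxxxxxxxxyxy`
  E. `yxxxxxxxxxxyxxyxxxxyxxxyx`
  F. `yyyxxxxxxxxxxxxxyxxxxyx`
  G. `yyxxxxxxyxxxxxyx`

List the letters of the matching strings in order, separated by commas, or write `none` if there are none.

A → no match
B → match
C → no match
D → no match
E → no match
F → no match
G → no match

B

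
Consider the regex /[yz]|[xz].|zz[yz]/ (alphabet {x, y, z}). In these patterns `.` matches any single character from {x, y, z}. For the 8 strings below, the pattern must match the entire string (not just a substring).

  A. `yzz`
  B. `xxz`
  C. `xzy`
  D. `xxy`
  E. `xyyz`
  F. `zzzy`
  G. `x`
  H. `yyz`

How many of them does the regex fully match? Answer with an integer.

0

A → no match
B → no match
C → no match
D → no match
E → no match
F → no match
G → no match
H → no match
Total matched: 0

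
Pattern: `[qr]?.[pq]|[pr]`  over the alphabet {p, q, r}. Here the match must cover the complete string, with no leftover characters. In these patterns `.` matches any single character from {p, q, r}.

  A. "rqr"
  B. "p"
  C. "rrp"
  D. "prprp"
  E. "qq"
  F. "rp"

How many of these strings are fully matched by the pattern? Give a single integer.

A → no match
B → match
C → match
D → no match
E → match
F → match
Total matched: 4

4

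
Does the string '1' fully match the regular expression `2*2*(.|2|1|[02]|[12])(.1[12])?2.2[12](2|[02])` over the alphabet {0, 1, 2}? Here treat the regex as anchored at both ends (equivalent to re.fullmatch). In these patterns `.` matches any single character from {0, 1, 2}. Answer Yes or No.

No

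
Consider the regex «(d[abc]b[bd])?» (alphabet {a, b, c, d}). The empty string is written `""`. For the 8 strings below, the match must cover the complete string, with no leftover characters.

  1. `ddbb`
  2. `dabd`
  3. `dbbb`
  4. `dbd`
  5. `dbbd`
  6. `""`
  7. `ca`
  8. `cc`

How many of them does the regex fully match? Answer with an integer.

1. `ddbb` → no match
2. `dabd` → match
3. `dbbb` → match
4. `dbd` → no match
5. `dbbd` → match
6. `""` → match
7. `ca` → no match
8. `cc` → no match
Total matched: 4

4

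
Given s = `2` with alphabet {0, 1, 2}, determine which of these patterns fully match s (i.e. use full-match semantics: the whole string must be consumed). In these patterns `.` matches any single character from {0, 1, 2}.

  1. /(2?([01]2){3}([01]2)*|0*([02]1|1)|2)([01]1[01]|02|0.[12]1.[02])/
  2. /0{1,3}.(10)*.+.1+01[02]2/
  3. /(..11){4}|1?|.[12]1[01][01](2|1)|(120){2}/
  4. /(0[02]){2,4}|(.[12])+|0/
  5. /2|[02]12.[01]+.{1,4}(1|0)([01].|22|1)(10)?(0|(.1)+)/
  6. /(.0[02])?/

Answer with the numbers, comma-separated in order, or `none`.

5

1 → no match
2 → no match — must start with `0`
3 → no match
4 → no match
5 → match
6 → no match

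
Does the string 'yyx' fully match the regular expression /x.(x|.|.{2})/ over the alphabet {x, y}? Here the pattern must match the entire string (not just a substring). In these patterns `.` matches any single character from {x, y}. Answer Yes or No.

No

Every match must start with 'x', but 'yyx' does not.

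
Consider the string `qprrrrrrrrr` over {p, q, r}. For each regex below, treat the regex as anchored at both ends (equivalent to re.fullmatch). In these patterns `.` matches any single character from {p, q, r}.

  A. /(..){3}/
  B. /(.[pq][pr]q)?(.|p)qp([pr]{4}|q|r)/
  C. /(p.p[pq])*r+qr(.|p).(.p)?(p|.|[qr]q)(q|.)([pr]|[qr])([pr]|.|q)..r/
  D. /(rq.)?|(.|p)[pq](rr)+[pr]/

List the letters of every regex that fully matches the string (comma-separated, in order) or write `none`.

A → no match
B → no match
C → no match
D → match

D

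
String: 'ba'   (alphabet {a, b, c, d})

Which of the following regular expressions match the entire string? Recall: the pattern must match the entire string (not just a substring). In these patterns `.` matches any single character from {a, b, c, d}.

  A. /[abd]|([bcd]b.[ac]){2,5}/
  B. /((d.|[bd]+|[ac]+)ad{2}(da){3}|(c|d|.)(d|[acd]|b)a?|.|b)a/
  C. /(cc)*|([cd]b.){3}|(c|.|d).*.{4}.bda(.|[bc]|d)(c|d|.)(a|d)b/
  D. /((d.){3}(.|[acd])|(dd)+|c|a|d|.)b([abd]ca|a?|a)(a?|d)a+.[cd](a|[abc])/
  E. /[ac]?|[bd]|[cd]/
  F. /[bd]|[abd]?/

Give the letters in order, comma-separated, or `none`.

B

A → no match
B → match
C → no match
D → no match
E → no match
F → no match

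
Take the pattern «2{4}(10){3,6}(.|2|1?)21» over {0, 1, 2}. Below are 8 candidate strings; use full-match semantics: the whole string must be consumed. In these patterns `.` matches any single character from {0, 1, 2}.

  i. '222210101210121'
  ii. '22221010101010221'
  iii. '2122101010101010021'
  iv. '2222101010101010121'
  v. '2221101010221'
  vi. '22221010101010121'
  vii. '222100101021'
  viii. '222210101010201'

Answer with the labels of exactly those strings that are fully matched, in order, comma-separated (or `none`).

ii, iv, vi

i → no match
ii → match
iii → no match
iv → match
v → no match
vi → match
vii → no match
viii → no match — must end with '21'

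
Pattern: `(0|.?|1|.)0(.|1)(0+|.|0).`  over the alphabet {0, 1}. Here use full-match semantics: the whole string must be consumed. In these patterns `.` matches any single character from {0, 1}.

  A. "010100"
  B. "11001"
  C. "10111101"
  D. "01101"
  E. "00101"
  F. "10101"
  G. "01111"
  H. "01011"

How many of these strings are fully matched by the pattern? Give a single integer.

2

A → no match
B → no match
C → no match
D → no match
E → match
F → match
G → no match
H → no match
Total matched: 2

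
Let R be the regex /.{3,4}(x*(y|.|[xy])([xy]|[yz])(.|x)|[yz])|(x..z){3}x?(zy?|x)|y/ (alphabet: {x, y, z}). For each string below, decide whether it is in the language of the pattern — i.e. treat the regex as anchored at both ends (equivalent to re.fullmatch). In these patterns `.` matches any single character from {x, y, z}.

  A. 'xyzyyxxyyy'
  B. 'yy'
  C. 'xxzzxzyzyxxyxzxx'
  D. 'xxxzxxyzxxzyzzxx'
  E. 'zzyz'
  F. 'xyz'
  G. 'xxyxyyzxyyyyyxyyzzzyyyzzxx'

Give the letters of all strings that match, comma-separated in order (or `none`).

E

A. 'xyzyyxxyyy' → no match
B. 'yy' → no match
C → no match
D → no match
E. 'zzyz' → match
F. 'xyz' → no match
G → no match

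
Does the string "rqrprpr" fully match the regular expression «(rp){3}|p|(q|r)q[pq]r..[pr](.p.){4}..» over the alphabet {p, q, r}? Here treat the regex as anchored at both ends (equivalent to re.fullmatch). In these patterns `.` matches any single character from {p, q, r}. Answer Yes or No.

No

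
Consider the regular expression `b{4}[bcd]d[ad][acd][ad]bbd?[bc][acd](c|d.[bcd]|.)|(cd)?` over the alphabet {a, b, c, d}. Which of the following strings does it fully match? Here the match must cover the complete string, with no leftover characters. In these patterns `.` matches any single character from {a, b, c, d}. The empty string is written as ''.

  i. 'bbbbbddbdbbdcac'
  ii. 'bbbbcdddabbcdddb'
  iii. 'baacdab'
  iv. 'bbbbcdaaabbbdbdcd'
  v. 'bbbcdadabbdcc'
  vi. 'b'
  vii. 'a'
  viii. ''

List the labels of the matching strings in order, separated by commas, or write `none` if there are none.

i → no match
ii → match
iii → no match
iv → no match
v → no match
vi → no match
vii → no match
viii → match

ii, viii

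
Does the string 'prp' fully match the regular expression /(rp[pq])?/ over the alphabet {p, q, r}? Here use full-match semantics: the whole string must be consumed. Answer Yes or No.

No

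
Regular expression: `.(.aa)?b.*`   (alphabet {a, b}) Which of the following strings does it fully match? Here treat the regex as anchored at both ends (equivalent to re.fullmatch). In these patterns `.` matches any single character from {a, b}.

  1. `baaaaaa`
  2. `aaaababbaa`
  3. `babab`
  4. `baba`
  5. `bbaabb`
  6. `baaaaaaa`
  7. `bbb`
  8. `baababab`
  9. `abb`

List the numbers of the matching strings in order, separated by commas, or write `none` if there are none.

1. `baaaaaa` → no match
2. `aaaababbaa` → match
3. `babab` → no match
4. `baba` → no match
5. `bbaabb` → match
6. `baaaaaaa` → no match
7. `bbb` → match
8. `baababab` → no match
9. `abb` → match

2, 5, 7, 9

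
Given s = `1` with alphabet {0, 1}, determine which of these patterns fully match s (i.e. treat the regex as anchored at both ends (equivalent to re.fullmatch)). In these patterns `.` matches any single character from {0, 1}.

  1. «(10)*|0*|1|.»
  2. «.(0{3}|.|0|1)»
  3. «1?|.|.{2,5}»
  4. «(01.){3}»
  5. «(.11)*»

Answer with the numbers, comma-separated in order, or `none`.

1 → match
2 → no match
3 → match
4 → no match — must start with `01`
5 → no match

1, 3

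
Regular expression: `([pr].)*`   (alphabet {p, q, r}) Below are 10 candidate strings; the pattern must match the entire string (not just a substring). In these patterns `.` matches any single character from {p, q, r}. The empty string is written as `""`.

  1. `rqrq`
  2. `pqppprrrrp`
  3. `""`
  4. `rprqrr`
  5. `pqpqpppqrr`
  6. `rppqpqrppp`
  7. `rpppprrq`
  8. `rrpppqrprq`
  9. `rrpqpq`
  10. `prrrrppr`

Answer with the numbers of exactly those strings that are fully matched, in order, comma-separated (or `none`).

1 → match
2 → match
3 → match
4 → match
5 → match
6 → match
7 → match
8 → match
9 → match
10 → match

1, 2, 3, 4, 5, 6, 7, 8, 9, 10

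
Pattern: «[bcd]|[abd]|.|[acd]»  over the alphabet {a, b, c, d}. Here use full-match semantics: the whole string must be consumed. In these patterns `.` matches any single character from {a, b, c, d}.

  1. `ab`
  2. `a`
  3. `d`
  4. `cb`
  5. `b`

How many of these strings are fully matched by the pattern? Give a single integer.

1 → no match
2 → match
3 → match
4 → no match
5 → match
Total matched: 3

3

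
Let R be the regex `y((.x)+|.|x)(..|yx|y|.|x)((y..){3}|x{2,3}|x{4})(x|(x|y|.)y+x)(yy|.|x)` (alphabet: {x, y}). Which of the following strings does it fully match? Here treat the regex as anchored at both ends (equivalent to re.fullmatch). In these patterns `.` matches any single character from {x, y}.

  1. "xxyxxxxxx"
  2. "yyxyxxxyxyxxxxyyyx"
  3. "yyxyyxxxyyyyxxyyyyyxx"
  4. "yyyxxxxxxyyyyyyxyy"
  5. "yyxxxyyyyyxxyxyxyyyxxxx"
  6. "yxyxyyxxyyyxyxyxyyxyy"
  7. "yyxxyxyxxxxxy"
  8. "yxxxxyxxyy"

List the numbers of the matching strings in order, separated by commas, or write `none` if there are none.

1. "xxyxxxxxx" → no match — must start with "y"
2 → no match
3 → no match
4 → match
5 → no match
6 → no match
7 → no match
8. "yxxxxyxxyy" → no match

4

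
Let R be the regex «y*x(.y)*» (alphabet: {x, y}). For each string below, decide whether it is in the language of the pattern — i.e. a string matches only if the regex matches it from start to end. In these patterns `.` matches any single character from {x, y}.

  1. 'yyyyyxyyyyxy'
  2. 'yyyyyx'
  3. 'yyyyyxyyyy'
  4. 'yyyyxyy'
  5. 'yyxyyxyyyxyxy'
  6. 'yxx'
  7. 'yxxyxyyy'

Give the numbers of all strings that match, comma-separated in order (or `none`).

1, 2, 3, 4, 5, 7

1 → match
2 → match
3 → match
4 → match
5 → match
6 → no match
7 → match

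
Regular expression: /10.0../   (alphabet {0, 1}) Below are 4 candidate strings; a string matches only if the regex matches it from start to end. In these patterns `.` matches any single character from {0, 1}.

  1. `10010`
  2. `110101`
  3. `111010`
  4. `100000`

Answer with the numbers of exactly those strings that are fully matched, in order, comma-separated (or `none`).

1. `10010` → no match
2. `110101` → no match — must start with `10`
3. `111010` → no match — must start with `10`
4. `100000` → match

4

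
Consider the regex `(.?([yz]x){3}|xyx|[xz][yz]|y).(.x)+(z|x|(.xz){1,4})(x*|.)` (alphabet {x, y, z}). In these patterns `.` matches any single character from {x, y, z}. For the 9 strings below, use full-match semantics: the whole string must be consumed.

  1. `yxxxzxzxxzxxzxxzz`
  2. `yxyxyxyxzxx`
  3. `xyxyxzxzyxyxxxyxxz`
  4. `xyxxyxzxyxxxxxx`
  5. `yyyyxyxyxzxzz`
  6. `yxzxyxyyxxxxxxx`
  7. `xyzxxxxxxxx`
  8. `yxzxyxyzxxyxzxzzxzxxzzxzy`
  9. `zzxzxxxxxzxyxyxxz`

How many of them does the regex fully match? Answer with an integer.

1 → match
2 → match
3 → match
4 → match
5 → no match
6 → match
7 → match
8 → no match
9 → match
Total matched: 7

7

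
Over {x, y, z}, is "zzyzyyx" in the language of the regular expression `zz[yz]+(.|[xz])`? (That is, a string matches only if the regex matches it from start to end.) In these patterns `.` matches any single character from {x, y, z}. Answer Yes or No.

Yes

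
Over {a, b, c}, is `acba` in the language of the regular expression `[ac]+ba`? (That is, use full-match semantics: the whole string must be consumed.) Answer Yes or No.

Yes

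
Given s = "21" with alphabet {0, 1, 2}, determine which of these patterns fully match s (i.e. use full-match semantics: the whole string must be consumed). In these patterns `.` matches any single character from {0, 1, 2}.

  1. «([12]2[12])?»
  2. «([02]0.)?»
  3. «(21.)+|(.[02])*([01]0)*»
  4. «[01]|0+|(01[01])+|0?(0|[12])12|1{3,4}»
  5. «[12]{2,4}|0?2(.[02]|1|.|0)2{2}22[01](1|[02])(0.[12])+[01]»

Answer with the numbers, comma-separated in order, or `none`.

1 → no match
2 → no match
3 → no match
4 → no match
5 → match

5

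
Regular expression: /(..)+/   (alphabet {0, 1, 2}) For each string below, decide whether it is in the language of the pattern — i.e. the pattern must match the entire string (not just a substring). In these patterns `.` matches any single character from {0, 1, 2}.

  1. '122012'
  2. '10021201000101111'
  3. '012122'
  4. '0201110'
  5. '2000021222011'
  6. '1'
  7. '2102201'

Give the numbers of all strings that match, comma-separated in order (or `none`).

1, 3

1 → match
2 → no match
3 → match
4 → no match
5 → no match
6 → no match
7 → no match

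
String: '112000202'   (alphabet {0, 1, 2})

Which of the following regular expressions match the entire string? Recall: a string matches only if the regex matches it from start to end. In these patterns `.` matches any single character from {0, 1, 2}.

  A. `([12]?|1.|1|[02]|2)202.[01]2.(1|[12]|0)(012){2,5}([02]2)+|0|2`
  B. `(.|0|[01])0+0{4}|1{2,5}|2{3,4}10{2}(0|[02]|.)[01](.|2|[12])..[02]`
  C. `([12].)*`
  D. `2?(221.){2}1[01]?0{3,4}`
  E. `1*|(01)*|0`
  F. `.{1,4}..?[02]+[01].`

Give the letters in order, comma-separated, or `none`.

F

A → no match
B → no match
C → no match
D → no match — must end with '0'
E → no match
F → match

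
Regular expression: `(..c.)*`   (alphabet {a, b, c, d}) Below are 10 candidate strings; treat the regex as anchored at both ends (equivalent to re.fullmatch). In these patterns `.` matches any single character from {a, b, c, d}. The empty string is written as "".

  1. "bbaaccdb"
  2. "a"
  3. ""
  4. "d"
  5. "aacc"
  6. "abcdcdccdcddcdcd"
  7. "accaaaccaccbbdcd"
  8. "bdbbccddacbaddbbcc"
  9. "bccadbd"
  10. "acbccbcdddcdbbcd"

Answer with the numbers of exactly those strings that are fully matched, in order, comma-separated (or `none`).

1. "bbaaccdb" → no match
2. "a" → no match
3. "" → match
4. "d" → no match
5. "aacc" → match
6 → no match
7 → match
8 → no match
9. "bccadbd" → no match
10 → no match

3, 5, 7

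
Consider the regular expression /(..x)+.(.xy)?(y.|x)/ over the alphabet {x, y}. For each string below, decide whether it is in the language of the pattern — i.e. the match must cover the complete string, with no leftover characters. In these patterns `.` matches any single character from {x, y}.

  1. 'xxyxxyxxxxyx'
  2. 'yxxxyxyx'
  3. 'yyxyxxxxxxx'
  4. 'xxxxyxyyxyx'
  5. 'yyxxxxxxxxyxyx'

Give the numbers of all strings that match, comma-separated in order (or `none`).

2, 3, 4, 5

1. 'xxyxxyxxxxyx' → no match
2. 'yxxxyxyx' → match
3. 'yyxyxxxxxxx' → match
4. 'xxxxyxyyxyx' → match
5 → match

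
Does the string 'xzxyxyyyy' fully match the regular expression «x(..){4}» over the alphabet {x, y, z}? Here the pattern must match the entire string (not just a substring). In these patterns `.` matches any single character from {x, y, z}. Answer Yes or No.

Yes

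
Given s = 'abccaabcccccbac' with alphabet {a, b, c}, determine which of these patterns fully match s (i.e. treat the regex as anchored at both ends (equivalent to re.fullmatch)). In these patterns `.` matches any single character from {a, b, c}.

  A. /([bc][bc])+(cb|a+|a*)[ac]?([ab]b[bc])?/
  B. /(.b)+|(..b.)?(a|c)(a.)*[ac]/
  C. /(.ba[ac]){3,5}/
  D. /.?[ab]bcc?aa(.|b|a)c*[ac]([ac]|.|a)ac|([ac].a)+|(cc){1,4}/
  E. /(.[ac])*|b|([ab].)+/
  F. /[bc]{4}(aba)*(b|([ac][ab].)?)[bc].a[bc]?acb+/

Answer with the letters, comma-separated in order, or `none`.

A → no match
B → no match
C → no match
D → match
E → no match
F → no match — must end with 'b'

D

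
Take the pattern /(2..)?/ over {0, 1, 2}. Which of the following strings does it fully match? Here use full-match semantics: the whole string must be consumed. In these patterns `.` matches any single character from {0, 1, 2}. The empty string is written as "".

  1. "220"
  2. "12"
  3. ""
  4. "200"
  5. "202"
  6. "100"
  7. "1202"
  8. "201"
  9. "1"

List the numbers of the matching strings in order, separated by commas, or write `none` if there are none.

1 → match
2 → no match
3 → match
4 → match
5 → match
6 → no match
7 → no match
8 → match
9 → no match

1, 3, 4, 5, 8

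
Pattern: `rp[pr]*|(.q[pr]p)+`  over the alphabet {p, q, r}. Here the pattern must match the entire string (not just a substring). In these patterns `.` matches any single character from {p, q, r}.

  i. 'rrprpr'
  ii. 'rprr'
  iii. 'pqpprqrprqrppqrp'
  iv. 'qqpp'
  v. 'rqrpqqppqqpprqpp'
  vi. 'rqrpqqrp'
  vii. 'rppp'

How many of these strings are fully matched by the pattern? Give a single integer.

i → no match
ii → match
iii → match
iv → match
v → match
vi → match
vii → match
Total matched: 6

6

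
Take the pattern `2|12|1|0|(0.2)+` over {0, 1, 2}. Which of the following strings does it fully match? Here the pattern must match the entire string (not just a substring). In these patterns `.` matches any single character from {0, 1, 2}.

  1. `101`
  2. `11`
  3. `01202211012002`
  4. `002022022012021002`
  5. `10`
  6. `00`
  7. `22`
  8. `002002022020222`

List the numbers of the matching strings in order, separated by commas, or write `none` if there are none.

none

1 → no match
2 → no match
3 → no match
4 → no match
5 → no match
6 → no match
7 → no match
8 → no match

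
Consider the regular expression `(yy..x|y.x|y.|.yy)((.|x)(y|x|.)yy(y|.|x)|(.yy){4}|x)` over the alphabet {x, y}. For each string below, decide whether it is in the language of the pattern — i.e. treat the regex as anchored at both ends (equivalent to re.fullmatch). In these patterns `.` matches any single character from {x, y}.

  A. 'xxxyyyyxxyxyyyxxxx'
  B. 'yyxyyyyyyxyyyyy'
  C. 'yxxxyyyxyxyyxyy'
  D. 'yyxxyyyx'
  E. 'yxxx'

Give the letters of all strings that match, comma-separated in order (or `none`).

B, D, E

A → no match
B → match
C → no match
D. 'yyxxyyyx' → match
E. 'yxxx' → match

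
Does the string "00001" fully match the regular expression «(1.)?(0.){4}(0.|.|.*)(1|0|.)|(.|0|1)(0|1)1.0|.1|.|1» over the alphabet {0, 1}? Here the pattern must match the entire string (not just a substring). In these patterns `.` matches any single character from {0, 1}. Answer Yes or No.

No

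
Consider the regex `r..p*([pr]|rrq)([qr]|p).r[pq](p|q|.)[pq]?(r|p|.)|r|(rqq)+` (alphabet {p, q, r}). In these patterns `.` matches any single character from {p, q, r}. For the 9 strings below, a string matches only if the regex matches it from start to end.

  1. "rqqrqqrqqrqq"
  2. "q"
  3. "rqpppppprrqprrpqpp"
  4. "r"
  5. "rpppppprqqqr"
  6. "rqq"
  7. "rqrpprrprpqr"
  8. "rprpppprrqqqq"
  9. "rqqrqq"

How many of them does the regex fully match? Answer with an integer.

8

1 → match
2 → no match
3 → match
4 → match
5 → match
6 → match
7 → match
8 → match
9 → match
Total matched: 8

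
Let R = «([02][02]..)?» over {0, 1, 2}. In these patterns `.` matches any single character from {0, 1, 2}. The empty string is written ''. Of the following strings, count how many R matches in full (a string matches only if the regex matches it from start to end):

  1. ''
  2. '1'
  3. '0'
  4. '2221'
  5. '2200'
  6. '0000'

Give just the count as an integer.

4

1 → match
2 → no match
3 → no match
4 → match
5 → match
6 → match
Total matched: 4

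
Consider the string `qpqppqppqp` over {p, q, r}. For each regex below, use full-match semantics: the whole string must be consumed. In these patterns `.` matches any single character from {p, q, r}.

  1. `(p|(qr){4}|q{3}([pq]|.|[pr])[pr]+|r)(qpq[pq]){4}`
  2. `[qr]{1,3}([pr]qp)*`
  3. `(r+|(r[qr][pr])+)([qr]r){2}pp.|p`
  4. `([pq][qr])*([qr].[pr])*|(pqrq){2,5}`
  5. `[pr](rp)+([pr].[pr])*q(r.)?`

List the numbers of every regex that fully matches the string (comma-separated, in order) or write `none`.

1 → no match
2 → match
3 → no match
4 → no match
5 → no match

2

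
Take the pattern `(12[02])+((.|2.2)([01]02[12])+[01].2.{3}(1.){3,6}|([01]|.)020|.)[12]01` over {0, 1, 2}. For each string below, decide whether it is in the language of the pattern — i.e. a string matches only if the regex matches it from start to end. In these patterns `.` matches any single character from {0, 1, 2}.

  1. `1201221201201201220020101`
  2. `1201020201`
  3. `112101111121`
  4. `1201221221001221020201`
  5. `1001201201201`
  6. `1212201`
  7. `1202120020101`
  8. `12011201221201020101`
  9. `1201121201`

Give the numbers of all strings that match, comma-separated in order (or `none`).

1 → match
2. `1201020201` → match
3. `112101111121` → no match — must start with `12`
4 → no match
5 → no match — must start with `12`
6. `1212201` → no match
7 → no match
8 → no match
9. `1201121201` → no match

1, 2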